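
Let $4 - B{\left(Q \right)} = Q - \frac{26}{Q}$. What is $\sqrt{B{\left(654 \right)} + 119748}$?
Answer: $\frac{\sqrt{12735034293}}{327} \approx 345.11$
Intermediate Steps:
$B{\left(Q \right)} = 4 - Q + \frac{26}{Q}$ ($B{\left(Q \right)} = 4 - \left(Q - \frac{26}{Q}\right) = 4 - Q + \frac{26}{Q}$)
$\sqrt{B{\left(654 \right)} + 119748} = \sqrt{\left(4 - 654 + \frac{26}{654}\right) + 119748} = \sqrt{\left(4 - 654 + 26 \cdot \frac{1}{654}\right) + 119748} = \sqrt{\left(4 - 654 + \frac{13}{327}\right) + 119748} = \sqrt{- \frac{212537}{327} + 119748} = \sqrt{\frac{38945059}{327}} = \frac{\sqrt{12735034293}}{327}$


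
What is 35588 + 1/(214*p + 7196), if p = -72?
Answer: 292248655/8212 ≈ 35588.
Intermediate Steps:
35588 + 1/(214*p + 7196) = 35588 + 1/(214*(-72) + 7196) = 35588 + 1/(-15408 + 7196) = 35588 + 1/(-8212) = 35588 - 1/8212 = 292248655/8212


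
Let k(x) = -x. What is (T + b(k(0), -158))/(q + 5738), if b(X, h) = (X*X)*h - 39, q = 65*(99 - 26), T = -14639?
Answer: -14678/10483 ≈ -1.4002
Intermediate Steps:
q = 4745 (q = 65*73 = 4745)
b(X, h) = -39 + h*X² (b(X, h) = X²*h - 39 = h*X² - 39 = -39 + h*X²)
(T + b(k(0), -158))/(q + 5738) = (-14639 + (-39 - 158*(-1*0)²))/(4745 + 5738) = (-14639 + (-39 - 158*0²))/10483 = (-14639 + (-39 - 158*0))*(1/10483) = (-14639 + (-39 + 0))*(1/10483) = (-14639 - 39)*(1/10483) = -14678*1/10483 = -14678/10483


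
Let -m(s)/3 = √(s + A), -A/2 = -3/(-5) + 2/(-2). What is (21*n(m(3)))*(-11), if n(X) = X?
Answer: 693*√95/5 ≈ 1350.9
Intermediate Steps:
A = ⅘ (A = -2*(-3/(-5) + 2/(-2)) = -2*(-3*(-⅕) + 2*(-½)) = -2*(⅗ - 1) = -2*(-⅖) = ⅘ ≈ 0.80000)
m(s) = -3*√(⅘ + s) (m(s) = -3*√(s + ⅘) = -3*√(⅘ + s))
(21*n(m(3)))*(-11) = (21*(-3*√(20 + 25*3)/5))*(-11) = (21*(-3*√(20 + 75)/5))*(-11) = (21*(-3*√95/5))*(-11) = -63*√95/5*(-11) = 693*√95/5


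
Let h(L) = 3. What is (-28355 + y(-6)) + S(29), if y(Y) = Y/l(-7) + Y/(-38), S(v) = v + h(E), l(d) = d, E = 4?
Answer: -3766824/133 ≈ -28322.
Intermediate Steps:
S(v) = 3 + v (S(v) = v + 3 = 3 + v)
y(Y) = -45*Y/266 (y(Y) = Y/(-7) + Y/(-38) = Y*(-1/7) + Y*(-1/38) = -Y/7 - Y/38 = -45*Y/266)
(-28355 + y(-6)) + S(29) = (-28355 - 45/266*(-6)) + (3 + 29) = (-28355 + 135/133) + 32 = -3771080/133 + 32 = -3766824/133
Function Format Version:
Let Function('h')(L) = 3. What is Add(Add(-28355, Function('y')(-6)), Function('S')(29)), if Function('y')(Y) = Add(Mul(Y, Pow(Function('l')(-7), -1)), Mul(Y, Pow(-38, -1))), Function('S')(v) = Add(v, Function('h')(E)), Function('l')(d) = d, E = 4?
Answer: Rational(-3766824, 133) ≈ -28322.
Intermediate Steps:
Function('S')(v) = Add(3, v) (Function('S')(v) = Add(v, 3) = Add(3, v))
Function('y')(Y) = Mul(Rational(-45, 266), Y) (Function('y')(Y) = Add(Mul(Y, Pow(-7, -1)), Mul(Y, Pow(-38, -1))) = Add(Mul(Y, Rational(-1, 7)), Mul(Y, Rational(-1, 38))) = Add(Mul(Rational(-1, 7), Y), Mul(Rational(-1, 38), Y)) = Mul(Rational(-45, 266), Y))
Add(Add(-28355, Function('y')(-6)), Function('S')(29)) = Add(Add(-28355, Mul(Rational(-45, 266), -6)), Add(3, 29)) = Add(Add(-28355, Rational(135, 133)), 32) = Add(Rational(-3771080, 133), 32) = Rational(-3766824, 133)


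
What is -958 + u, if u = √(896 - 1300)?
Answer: -958 + 2*I*√101 ≈ -958.0 + 20.1*I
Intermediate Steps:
u = 2*I*√101 (u = √(-404) = 2*I*√101 ≈ 20.1*I)
-958 + u = -958 + 2*I*√101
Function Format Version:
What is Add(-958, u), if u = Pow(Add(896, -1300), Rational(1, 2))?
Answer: Add(-958, Mul(2, I, Pow(101, Rational(1, 2)))) ≈ Add(-958.00, Mul(20.100, I))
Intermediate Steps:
u = Mul(2, I, Pow(101, Rational(1, 2))) (u = Pow(-404, Rational(1, 2)) = Mul(2, I, Pow(101, Rational(1, 2))) ≈ Mul(20.100, I))
Add(-958, u) = Add(-958, Mul(2, I, Pow(101, Rational(1, 2))))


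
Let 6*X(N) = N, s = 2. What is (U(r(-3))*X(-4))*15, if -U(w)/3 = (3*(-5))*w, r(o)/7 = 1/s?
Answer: -1575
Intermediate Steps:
r(o) = 7/2
X(N) = N/6
U(w) = 45*w (U(w) = -3*3*(-5)*w = -(-45)*w = 45*w)
(U(r(-3))*X(-4))*15 = ((45*(7/2))*((1/6)*(-4)))*15 = ((315/2)*(-2/3))*15 = -105*15 = -1575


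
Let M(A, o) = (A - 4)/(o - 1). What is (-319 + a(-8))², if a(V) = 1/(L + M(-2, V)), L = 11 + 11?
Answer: 470412721/4624 ≈ 1.0173e+5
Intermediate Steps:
L = 22
M(A, o) = (-4 + A)/(-1 + o)
a(V) = 1/(22 - 6/(-1 + V)) (a(V) = 1/(22 + (-4 - 2)/(-1 + V)) = 1/(22 - 6/(-1 + V)))
(-319 + a(-8))² = (-319 + (-1 - 8)/(2*(-14 + 11*(-8))))² = (-319 + (½)*(-9)/(-14 - 88))² = (-319 + (½)*(-9)/(-102))² = (-319 + (½)*(-1/102)*(-9))² = (-319 + 3/68)² = (-21689/68)² = 470412721/4624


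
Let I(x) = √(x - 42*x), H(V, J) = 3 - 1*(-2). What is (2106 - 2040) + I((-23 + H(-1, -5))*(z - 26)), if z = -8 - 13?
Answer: 66 + 3*I*√3854 ≈ 66.0 + 186.24*I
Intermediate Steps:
z = -21
H(V, J) = 5 (H(V, J) = 3 + 2 = 5)
I(x) = √41*√(-x) (I(x) = √(-41*x) = √41*√(-x))
(2106 - 2040) + I((-23 + H(-1, -5))*(z - 26)) = (2106 - 2040) + √41*√(-(-23 + 5)*(-21 - 26)) = 66 + √41*√(-(-18)*(-47)) = 66 + √41*√(-1*846) = 66 + √41*√(-846) = 66 + √41*(3*I*√94) = 66 + 3*I*√3854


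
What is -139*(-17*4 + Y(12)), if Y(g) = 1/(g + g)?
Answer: 226709/24 ≈ 9446.2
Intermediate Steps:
Y(g) = 1/(2*g)
-139*(-17*4 + Y(12)) = -139*(-17*4 + (½)/12) = -139*(-68 + (½)*(1/12)) = -139*(-68 + 1/24) = -139*(-1631/24) = 226709/24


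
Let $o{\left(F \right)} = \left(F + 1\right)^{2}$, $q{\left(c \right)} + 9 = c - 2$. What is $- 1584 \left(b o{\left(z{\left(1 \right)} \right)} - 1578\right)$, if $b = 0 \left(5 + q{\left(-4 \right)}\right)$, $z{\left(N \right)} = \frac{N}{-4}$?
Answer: $2499552$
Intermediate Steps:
$z{\left(N \right)} = - \frac{N}{4}$ ($z{\left(N \right)} = N \left(- \frac{1}{4}\right) = - \frac{N}{4}$)
$q{\left(c \right)} = -11 + c$ ($q{\left(c \right)} = -9 + \left(c - 2\right) = -9 + \left(-2 + c\right) = -11 + c$)
$o{\left(F \right)} = \left(1 + F\right)^{2}$
$b = 0$ ($b = 0 \left(5 - 15\right) = 0 \left(-10\right) = 0$)
$- 1584 \left(b o{\left(z{\left(1 \right)} \right)} - 1578\right) = - 1584 \left(0 \left(1 - \frac{1}{4}\right)^{2} - 1578\right) = - 1584 \left(0 \left(\frac{3}{4}\right)^{2} - 1578\right) = - 1584 \left(0 \cdot \frac{9}{16} - 1578\right) = - 1584 \left(0 - 1578\right) = \left(-1584\right) \left(-1578\right) = 2499552$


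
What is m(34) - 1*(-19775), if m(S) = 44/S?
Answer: 336197/17 ≈ 19776.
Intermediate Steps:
m(34) - 1*(-19775) = 44/34 - 1*(-19775) = 44*(1/34) + 19775 = 22/17 + 19775 = 336197/17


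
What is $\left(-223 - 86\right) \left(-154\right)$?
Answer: $47586$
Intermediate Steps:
$\left(-223 - 86\right) \left(-154\right) = \left(-309\right) \left(-154\right) = 47586$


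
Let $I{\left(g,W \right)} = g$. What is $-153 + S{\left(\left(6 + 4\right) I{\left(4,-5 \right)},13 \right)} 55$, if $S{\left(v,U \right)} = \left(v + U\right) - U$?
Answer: $2047$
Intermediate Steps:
$S{\left(v,U \right)} = v$ ($S{\left(v,U \right)} = \left(U + v\right) - U = v$)
$-153 + S{\left(\left(6 + 4\right) I{\left(4,-5 \right)},13 \right)} 55 = -153 + \left(6 + 4\right) 4 \cdot 55 = -153 + 10 \cdot 4 \cdot 55 = -153 + 40 \cdot 55 = -153 + 2200 = 2047$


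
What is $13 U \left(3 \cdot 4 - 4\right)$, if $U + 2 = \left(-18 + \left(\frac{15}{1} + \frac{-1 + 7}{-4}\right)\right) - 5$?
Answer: $-1196$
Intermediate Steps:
$U = - \frac{23}{2}$ ($U = -2 - \left(8 - \frac{-1 + 7}{-4}\right) = -2 + \left(\left(-18 + \left(15 \cdot 1 + 6 \left(- \frac{1}{4}\right)\right)\right) - 5\right) = -2 + \left(\left(-18 + \left(15 - \frac{3}{2}\right)\right) - 5\right) = -2 + \left(\left(-18 + \frac{27}{2}\right) - 5\right) = -2 - \frac{19}{2} = - \frac{23}{2} \approx -11.5$)
$13 U \left(3 \cdot 4 - 4\right) = 13 \left(- \frac{23}{2}\right) \left(3 \cdot 4 - 4\right) = - \frac{299 \left(12 - 4\right)}{2} = \left(- \frac{299}{2}\right) 8 = -1196$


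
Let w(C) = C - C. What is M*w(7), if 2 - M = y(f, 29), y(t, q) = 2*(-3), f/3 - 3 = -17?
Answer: 0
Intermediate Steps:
f = -42 (f = 9 + 3*(-17) = 9 - 51 = -42)
y(t, q) = -6
w(C) = 0
M = 8 (M = 2 - 1*(-6) = 2 + 6 = 8)
M*w(7) = 8*0 = 0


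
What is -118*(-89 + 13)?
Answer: 8968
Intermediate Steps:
-118*(-89 + 13) = -118*(-76) = 8968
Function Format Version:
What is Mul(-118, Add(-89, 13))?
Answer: 8968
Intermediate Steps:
Mul(-118, Add(-89, 13)) = Mul(-118, -76) = 8968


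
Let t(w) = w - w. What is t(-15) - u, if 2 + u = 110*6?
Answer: -658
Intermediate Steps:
t(w) = 0
u = 658 (u = -2 + 110*6 = -2 + 660 = 658)
t(-15) - u = 0 - 1*658 = 0 - 658 = -658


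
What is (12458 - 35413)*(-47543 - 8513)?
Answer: 1286765480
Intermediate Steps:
(12458 - 35413)*(-47543 - 8513) = -22955*(-56056) = 1286765480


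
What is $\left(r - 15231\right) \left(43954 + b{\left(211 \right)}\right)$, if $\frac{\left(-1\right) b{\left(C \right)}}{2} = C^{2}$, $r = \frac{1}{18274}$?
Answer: $\frac{6274700669392}{9137} \approx 6.8674 \cdot 10^{8}$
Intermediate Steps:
$r = \frac{1}{18274} \approx 5.4723 \cdot 10^{-5}$
$b{\left(C \right)} = - 2 C^{2}$
$\left(r - 15231\right) \left(43954 + b{\left(211 \right)}\right) = \left(\frac{1}{18274} - 15231\right) \left(43954 - 2 \cdot 211^{2}\right) = \left(\frac{1}{18274} - 15231\right) \left(43954 - 89042\right) = - \frac{278331293 \left(43954 - 89042\right)}{18274} = \left(- \frac{278331293}{18274}\right) \left(-45088\right) = \frac{6274700669392}{9137}$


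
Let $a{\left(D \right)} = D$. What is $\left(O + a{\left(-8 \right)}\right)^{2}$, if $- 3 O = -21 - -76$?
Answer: $\frac{6241}{9} \approx 693.44$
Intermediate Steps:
$O = - \frac{55}{3}$ ($O = - \frac{-21 - -76}{3} = - \frac{-21 + 76}{3} = \left(- \frac{1}{3}\right) 55 = - \frac{55}{3} \approx -18.333$)
$\left(O + a{\left(-8 \right)}\right)^{2} = \left(- \frac{55}{3} - 8\right)^{2} = \left(- \frac{79}{3}\right)^{2} = \frac{6241}{9}$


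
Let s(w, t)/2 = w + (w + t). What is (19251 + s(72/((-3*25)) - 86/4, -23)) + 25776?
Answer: 1122279/25 ≈ 44891.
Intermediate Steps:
s(w, t) = 2*t + 4*w (s(w, t) = 2*(w + (w + t)) = 2*(w + (t + w)) = 2*(t + 2*w) = 2*t + 4*w)
(19251 + s(72/((-3*25)) - 86/4, -23)) + 25776 = (19251 + (2*(-23) + 4*(72/((-3*25)) - 86/4))) + 25776 = (19251 + (-46 + 4*(72/(-75) - 86*1/4))) + 25776 = (19251 + (-46 + 4*(72*(-1/75) - 43/2))) + 25776 = (19251 + (-46 + 4*(-24/25 - 43/2))) + 25776 = (19251 + (-46 + 4*(-1123/50))) + 25776 = (19251 + (-46 - 2246/25)) + 25776 = (19251 - 3396/25) + 25776 = 477879/25 + 25776 = 1122279/25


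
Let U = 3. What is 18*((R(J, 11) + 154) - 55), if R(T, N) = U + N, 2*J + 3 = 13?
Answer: 2034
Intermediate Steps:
J = 5 (J = -3/2 + (1/2)*13 = -3/2 + 13/2 = 5)
R(T, N) = 3 + N
18*((R(J, 11) + 154) - 55) = 18*(((3 + 11) + 154) - 55) = 18*((14 + 154) - 55) = 18*(168 - 55) = 18*113 = 2034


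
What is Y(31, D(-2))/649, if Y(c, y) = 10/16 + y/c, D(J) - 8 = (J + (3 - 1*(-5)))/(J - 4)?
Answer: 211/160952 ≈ 0.0013110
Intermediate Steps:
D(J) = 8 + (8 + J)/(-4 + J) (D(J) = 8 + (J + (3 - 1*(-5)))/(J - 4) = 8 + (J + (3 + 5))/(-4 + J) = 8 + (J + 8)/(-4 + J) = 8 + (8 + J)/(-4 + J))
Y(c, y) = 5/8 + y/c (Y(c, y) = 10*(1/16) + y/c = 5/8 + y/c)
Y(31, D(-2))/649 = (5/8 + (3*(-8 + 3*(-2))/(-4 - 2))/31)/649 = (5/8 + (3*(-8 - 6)/(-6))*(1/31))*(1/649) = (5/8 + (3*(-1/6)*(-14))*(1/31))*(1/649) = (5/8 + 7*(1/31))*(1/649) = (5/8 + 7/31)*(1/649) = (211/248)*(1/649) = 211/160952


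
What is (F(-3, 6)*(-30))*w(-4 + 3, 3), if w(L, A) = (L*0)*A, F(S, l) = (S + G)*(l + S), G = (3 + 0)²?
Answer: 0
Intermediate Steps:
G = 9 (G = 3² = 9)
F(S, l) = (9 + S)*(S + l) (F(S, l) = (S + 9)*(l + S) = (9 + S)*(S + l))
w(L, A) = 0 (w(L, A) = 0*A = 0)
(F(-3, 6)*(-30))*w(-4 + 3, 3) = (((-3)² + 9*(-3) + 9*6 - 3*6)*(-30))*0 = ((9 - 27 + 54 - 18)*(-30))*0 = (18*(-30))*0 = -540*0 = 0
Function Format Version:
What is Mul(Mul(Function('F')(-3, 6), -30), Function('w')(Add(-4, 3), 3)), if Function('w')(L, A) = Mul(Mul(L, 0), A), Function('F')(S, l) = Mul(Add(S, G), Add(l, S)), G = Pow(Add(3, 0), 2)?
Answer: 0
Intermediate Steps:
G = 9 (G = Pow(3, 2) = 9)
Function('F')(S, l) = Mul(Add(9, S), Add(S, l)) (Function('F')(S, l) = Mul(Add(S, 9), Add(l, S)) = Mul(Add(9, S), Add(S, l)))
Function('w')(L, A) = 0 (Function('w')(L, A) = Mul(0, A) = 0)
Mul(Mul(Function('F')(-3, 6), -30), Function('w')(Add(-4, 3), 3)) = Mul(Mul(Add(Pow(-3, 2), Mul(9, -3), Mul(9, 6), Mul(-3, 6)), -30), 0) = Mul(Mul(Add(9, -27, 54, -18), -30), 0) = Mul(Mul(18, -30), 0) = Mul(-540, 0) = 0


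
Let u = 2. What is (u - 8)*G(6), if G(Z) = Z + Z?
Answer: -72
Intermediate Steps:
G(Z) = 2*Z
(u - 8)*G(6) = (2 - 8)*(2*6) = -6*12 = -72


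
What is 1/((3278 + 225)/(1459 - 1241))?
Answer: 218/3503 ≈ 0.062232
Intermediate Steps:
1/((3278 + 225)/(1459 - 1241)) = 1/(3503/218) = 218/3503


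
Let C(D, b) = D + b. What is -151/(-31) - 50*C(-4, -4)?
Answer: 12551/31 ≈ 404.87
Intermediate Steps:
-151/(-31) - 50*C(-4, -4) = -151/(-31) - 50*(-4 - 4) = -151*(-1/31) - 50*(-8) = 151/31 + 400 = 12551/31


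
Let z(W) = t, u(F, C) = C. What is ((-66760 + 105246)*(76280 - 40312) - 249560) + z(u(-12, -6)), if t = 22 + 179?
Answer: 1384015089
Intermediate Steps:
t = 201
z(W) = 201
((-66760 + 105246)*(76280 - 40312) - 249560) + z(u(-12, -6)) = ((-66760 + 105246)*(76280 - 40312) - 249560) + 201 = (38486*35968 - 249560) + 201 = (1384264448 - 249560) + 201 = 1384014888 + 201 = 1384015089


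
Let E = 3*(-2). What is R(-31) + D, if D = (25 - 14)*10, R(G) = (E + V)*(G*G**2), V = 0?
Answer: 178856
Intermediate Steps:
E = -6
R(G) = -6*G**3 (R(G) = (-6 + 0)*(G*G**2) = -6*G**3)
D = 110 (D = 11*10 = 110)
R(-31) + D = -6*(-31)**3 + 110 = -6*(-29791) + 110 = 178746 + 110 = 178856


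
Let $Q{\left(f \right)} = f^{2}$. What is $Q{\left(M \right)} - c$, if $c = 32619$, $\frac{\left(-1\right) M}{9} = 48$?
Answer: $154005$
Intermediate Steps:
$M = -432$ ($M = \left(-9\right) 48 = -432$)
$Q{\left(M \right)} - c = \left(-432\right)^{2} - 32619 = 186624 - 32619 = 154005$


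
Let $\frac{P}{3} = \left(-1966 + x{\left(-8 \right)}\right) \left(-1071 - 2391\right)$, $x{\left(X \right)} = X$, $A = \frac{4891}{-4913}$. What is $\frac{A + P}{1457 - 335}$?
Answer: $\frac{100726144241}{5512386} \approx 18273.0$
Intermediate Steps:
$A = - \frac{4891}{4913}$ ($A = 4891 \left(- \frac{1}{4913}\right) = - \frac{4891}{4913} \approx -0.99552$)
$P = 20501964$ ($P = 3 \left(-1966 - 8\right) \left(-1071 - 2391\right) = 3 \left(\left(-1974\right) \left(-3462\right)\right) = 3 \cdot 6833988 = 20501964$)
$\frac{A + P}{1457 - 335} = \frac{- \frac{4891}{4913} + 20501964}{1457 - 335} = \frac{100726144241}{4913 \cdot 1122} = \frac{100726144241}{4913} \cdot \frac{1}{1122} = \frac{100726144241}{5512386}$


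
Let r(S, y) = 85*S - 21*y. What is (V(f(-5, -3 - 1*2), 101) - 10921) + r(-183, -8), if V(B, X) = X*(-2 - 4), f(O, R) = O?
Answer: -26914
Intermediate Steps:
r(S, y) = -21*y + 85*S
V(B, X) = -6*X (V(B, X) = X*(-6) = -6*X)
(V(f(-5, -3 - 1*2), 101) - 10921) + r(-183, -8) = (-6*101 - 10921) + (-21*(-8) + 85*(-183)) = (-606 - 10921) + (168 - 15555) = -11527 - 15387 = -26914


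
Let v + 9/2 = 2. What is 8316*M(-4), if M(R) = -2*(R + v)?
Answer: 108108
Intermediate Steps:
v = -5/2 (v = -9/2 + 2 = -5/2 ≈ -2.5000)
M(R) = 5 - 2*R (M(R) = -2*(R - 5/2) = -2*(-5/2 + R) = 5 - 2*R)
8316*M(-4) = 8316*(5 - 2*(-4)) = 8316*(5 + 8) = 8316*13 = 108108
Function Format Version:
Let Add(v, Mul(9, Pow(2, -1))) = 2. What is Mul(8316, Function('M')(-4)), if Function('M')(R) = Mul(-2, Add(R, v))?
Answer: 108108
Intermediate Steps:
v = Rational(-5, 2) (v = Add(Rational(-9, 2), 2) = Rational(-5, 2) ≈ -2.5000)
Function('M')(R) = Add(5, Mul(-2, R)) (Function('M')(R) = Mul(-2, Add(R, Rational(-5, 2))) = Mul(-2, Add(Rational(-5, 2), R)) = Add(5, Mul(-2, R)))
Mul(8316, Function('M')(-4)) = Mul(8316, Add(5, Mul(-2, -4))) = Mul(8316, Add(5, 8)) = Mul(8316, 13) = 108108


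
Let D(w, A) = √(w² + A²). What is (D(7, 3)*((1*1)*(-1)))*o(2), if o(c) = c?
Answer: -2*√58 ≈ -15.232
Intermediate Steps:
D(w, A) = √(A² + w²)
(D(7, 3)*((1*1)*(-1)))*o(2) = (√(3² + 7²)*((1*1)*(-1)))*2 = (√(9 + 49)*(1*(-1)))*2 = (√58*(-1))*2 = -√58*2 = -2*√58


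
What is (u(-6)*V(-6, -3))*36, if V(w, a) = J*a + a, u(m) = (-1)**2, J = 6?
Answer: -756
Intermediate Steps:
u(m) = 1
V(w, a) = 7*a (V(w, a) = 6*a + a = 7*a)
(u(-6)*V(-6, -3))*36 = (1*(7*(-3)))*36 = (1*(-21))*36 = -21*36 = -756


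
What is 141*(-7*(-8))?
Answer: 7896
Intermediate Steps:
141*(-7*(-8)) = 141*56 = 7896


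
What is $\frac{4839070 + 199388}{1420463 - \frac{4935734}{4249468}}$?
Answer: $\frac{3568461006724}{1006034521325} \approx 3.5471$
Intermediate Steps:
$\frac{4839070 + 199388}{1420463 - \frac{4935734}{4249468}} = \frac{5038458}{1420463 - \frac{2467867}{2124734}} = \frac{5038458}{\frac{3018103563975}{2124734}} = 5038458 \cdot \frac{2124734}{3018103563975} = \frac{3568461006724}{1006034521325}$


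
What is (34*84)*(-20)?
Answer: -57120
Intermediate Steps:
(34*84)*(-20) = 2856*(-20) = -57120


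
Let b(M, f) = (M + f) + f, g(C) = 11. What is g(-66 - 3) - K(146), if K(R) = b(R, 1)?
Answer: -137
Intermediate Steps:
b(M, f) = M + 2*f
K(R) = 2 + R (K(R) = R + 2*1 = R + 2 = 2 + R)
g(-66 - 3) - K(146) = 11 - (2 + 146) = 11 - 1*148 = 11 - 148 = -137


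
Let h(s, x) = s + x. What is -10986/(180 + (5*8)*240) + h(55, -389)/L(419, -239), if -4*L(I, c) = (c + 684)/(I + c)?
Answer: 78233521/145070 ≈ 539.28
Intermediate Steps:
L(I, c) = -(684 + c)/(4*(I + c)) (L(I, c) = -(c + 684)/(4*(I + c)) = -(684 + c)/(4*(I + c)))
-10986/(180 + (5*8)*240) + h(55, -389)/L(419, -239) = -10986/(180 + (5*8)*240) + (55 - 389)/(((-171 - ¼*(-239))/(419 - 239))) = -10986/(180 + 40*240) - 334*180/(-171 + 239/4) = -10986/(180 + 9600) - 334/((1/180)*(-445/4)) = -10986/9780 - 334/(-89/144) = -10986*1/9780 - 334*(-144/89) = -1831/1630 + 48096/89 = 78233521/145070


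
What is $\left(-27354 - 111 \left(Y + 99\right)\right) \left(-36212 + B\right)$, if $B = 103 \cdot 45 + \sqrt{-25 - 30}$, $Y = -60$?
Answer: $1000454091 - 31683 i \sqrt{55} \approx 1.0005 \cdot 10^{9} - 2.3497 \cdot 10^{5} i$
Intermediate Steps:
$B = 4635 + i \sqrt{55}$ ($B = 4635 + \sqrt{-55} = 4635 + i \sqrt{55} \approx 4635.0 + 7.4162 i$)
$\left(-27354 - 111 \left(Y + 99\right)\right) \left(-36212 + B\right) = \left(-27354 - 111 \left(-60 + 99\right)\right) \left(-36212 + \left(4635 + i \sqrt{55}\right)\right) = \left(-27354 - 4329\right) \left(-31577 + i \sqrt{55}\right) = - 31683 \left(-31577 + i \sqrt{55}\right) = 1000454091 - 31683 i \sqrt{55}$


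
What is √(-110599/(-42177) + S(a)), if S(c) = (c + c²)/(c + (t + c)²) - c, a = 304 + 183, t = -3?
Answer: 2*I*√11845466798671583504142/9900755511 ≈ 21.986*I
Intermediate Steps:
a = 487
S(c) = -c + (c + c²)/(c + (-3 + c)²) (S(c) = (c + c²)/(c + (-3 + c)²) - c = -c + (c + c²)/(c + (-3 + c)²))
√(-110599/(-42177) + S(a)) = √(-110599/(-42177) - 1*487*(-1 + (-3 + 487)²)/(487 + (-3 + 487)²)) = √(-110599*(-1/42177) - 1*487*(-1 + 484²)/(487 + 484²)) = √(110599/42177 - 1*487*(-1 + 234256)/(487 + 234256)) = √(110599/42177 - 1*487*234255/234743) = √(110599/42177 - 1*487*1/234743*234255) = √(110599/42177 - 114082185/234743) = √(-4785681975688/9900755511) = 2*I*√11845466798671583504142/9900755511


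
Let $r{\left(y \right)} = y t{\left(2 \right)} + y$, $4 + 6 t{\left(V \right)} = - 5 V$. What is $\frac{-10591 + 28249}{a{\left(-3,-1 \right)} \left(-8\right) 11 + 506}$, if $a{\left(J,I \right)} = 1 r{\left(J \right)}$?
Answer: $\frac{8829}{77} \approx 114.66$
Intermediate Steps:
$t{\left(V \right)} = - \frac{2}{3} - \frac{5 V}{6}$ ($t{\left(V \right)} = - \frac{2}{3} + \frac{\left(-5\right) V}{6} = - \frac{2}{3} - \frac{5 V}{6}$)
$r{\left(y \right)} = - \frac{4 y}{3}$ ($r{\left(y \right)} = y \left(- \frac{2}{3} - \frac{5}{3}\right) + y = y \left(- \frac{7}{3}\right) + y = - \frac{7 y}{3} + y = - \frac{4 y}{3}$)
$a{\left(J,I \right)} = - \frac{4 J}{3}$ ($a{\left(J,I \right)} = 1 \left(- \frac{4 J}{3}\right) = - \frac{4 J}{3}$)
$\frac{-10591 + 28249}{a{\left(-3,-1 \right)} \left(-8\right) 11 + 506} = \frac{-10591 + 28249}{\left(- \frac{4}{3}\right) \left(-3\right) \left(-8\right) 11 + 506} = \frac{17658}{4 \left(-8\right) 11 + 506} = \frac{17658}{\left(-32\right) 11 + 506} = \frac{17658}{-352 + 506} = \frac{17658}{154} = 17658 \cdot \frac{1}{154} = \frac{8829}{77}$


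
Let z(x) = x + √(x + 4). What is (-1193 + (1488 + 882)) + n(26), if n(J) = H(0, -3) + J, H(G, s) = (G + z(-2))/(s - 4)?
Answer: 8423/7 - √2/7 ≈ 1203.1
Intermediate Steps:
z(x) = x + √(4 + x)
H(G, s) = (-2 + G + √2)/(-4 + s) (H(G, s) = (G + (-2 + √(4 - 2)))/(s - 4) = (G + (-2 + √2))/(-4 + s) = (-2 + G + √2)/(-4 + s))
n(J) = 2/7 + J - √2/7 (n(J) = (-2 + 0 + √2)/(-4 - 3) + J = (-2 + √2)/(-7) + J = -(-2 + √2)/7 + J = (2/7 - √2/7) + J = 2/7 + J - √2/7)
(-1193 + (1488 + 882)) + n(26) = (-1193 + (1488 + 882)) + (2/7 + 26 - √2/7) = (-1193 + 2370) + (184/7 - √2/7) = 1177 + (184/7 - √2/7) = 8423/7 - √2/7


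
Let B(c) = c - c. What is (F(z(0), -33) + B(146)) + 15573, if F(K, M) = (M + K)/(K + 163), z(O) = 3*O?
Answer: 2538366/163 ≈ 15573.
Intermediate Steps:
F(K, M) = (K + M)/(163 + K)
B(c) = 0
(F(z(0), -33) + B(146)) + 15573 = ((3*0 - 33)/(163 + 3*0) + 0) + 15573 = ((0 - 33)/(163 + 0) + 0) + 15573 = (-33/163 + 0) + 15573 = -33/163 + 15573 = 2538366/163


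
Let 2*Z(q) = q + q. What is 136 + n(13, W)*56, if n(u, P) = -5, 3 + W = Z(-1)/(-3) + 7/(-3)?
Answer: -144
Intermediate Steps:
Z(q) = q (Z(q) = (q + q)/2 = (2*q)/2 = q)
W = -5 (W = -3 + (-1/(-3) + 7/(-3)) = -3 + (-1*(-⅓) + 7*(-⅓)) = -3 + (⅓ - 7/3) = -3 - 2 = -5)
136 + n(13, W)*56 = 136 - 5*56 = 136 - 280 = -144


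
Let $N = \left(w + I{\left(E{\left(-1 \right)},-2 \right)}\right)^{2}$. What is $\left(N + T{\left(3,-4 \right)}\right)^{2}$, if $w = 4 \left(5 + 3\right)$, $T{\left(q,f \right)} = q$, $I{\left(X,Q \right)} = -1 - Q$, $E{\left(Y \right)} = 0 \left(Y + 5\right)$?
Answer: $1192464$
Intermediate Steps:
$E{\left(Y \right)} = 0$ ($E{\left(Y \right)} = 0 \left(5 + Y\right) = 0$)
$w = 32$ ($w = 4 \cdot 8 = 32$)
$N = 1089$ ($N = \left(32 - -1\right)^{2} = \left(32 + \left(-1 + 2\right)\right)^{2} = \left(32 + 1\right)^{2} = 33^{2} = 1089$)
$\left(N + T{\left(3,-4 \right)}\right)^{2} = \left(1089 + 3\right)^{2} = 1092^{2} = 1192464$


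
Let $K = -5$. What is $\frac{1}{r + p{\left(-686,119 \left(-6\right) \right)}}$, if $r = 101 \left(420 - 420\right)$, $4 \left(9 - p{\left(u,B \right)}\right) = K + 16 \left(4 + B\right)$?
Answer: $\frac{4}{11401} \approx 0.00035085$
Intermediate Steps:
$p{\left(u,B \right)} = - \frac{23}{4} - 4 B$ ($p{\left(u,B \right)} = 9 - \frac{-5 + 16 \left(4 + B\right)}{4} = 9 - \frac{-5 + \left(64 + 16 B\right)}{4} = 9 - \frac{59 + 16 B}{4} = 9 - \left(\frac{59}{4} + 4 B\right) = - \frac{23}{4} - 4 B$)
$r = 0$ ($r = 101 \cdot 0 = 0$)
$\frac{1}{r + p{\left(-686,119 \left(-6\right) \right)}} = \frac{1}{0 - \left(\frac{23}{4} + 4 \cdot 119 \left(-6\right)\right)} = \frac{1}{0 - - \frac{11401}{4}} = \frac{1}{0 + \left(- \frac{23}{4} + 2856\right)} = \frac{1}{0 + \frac{11401}{4}} = \frac{1}{\frac{11401}{4}} = \frac{4}{11401}$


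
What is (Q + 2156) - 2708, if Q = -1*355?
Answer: -907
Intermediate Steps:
Q = -355
(Q + 2156) - 2708 = (-355 + 2156) - 2708 = 1801 - 2708 = -907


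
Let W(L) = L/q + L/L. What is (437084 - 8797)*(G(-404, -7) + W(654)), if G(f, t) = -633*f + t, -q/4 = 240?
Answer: 17523812734637/160 ≈ 1.0952e+11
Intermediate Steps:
q = -960 (q = -4*240 = -960)
W(L) = 1 - L/960 (W(L) = L/(-960) + L/L = L*(-1/960) + 1 = -L/960 + 1 = 1 - L/960)
G(f, t) = t - 633*f
(437084 - 8797)*(G(-404, -7) + W(654)) = (437084 - 8797)*((-7 - 633*(-404)) + (1 - 1/960*654)) = 428287*((-7 + 255732) + (1 - 109/160)) = 428287*(255725 + 51/160) = 428287*(40916051/160) = 17523812734637/160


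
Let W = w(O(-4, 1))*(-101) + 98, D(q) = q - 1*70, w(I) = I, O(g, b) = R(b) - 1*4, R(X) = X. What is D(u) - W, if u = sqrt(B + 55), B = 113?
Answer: -471 + 2*sqrt(42) ≈ -458.04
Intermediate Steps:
O(g, b) = -4 + b (O(g, b) = b - 1*4 = b - 4 = -4 + b)
u = 2*sqrt(42) (u = sqrt(113 + 55) = sqrt(168) = 2*sqrt(42) ≈ 12.961)
D(q) = -70 + q (D(q) = q - 70 = -70 + q)
W = 401 (W = (-4 + 1)*(-101) + 98 = -3*(-101) + 98 = 303 + 98 = 401)
D(u) - W = (-70 + 2*sqrt(42)) - 1*401 = (-70 + 2*sqrt(42)) - 401 = -471 + 2*sqrt(42)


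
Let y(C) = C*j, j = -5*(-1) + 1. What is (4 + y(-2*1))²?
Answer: 64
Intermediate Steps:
j = 6 (j = 5 + 1 = 6)
y(C) = 6*C (y(C) = C*6 = 6*C)
(4 + y(-2*1))² = (4 + 6*(-2*1))² = (4 + 6*(-2))² = (4 - 12)² = (-8)² = 64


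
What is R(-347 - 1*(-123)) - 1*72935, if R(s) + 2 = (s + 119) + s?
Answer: -73266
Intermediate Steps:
R(s) = 117 + 2*s (R(s) = -2 + ((s + 119) + s) = -2 + ((119 + s) + s) = -2 + (119 + 2*s) = 117 + 2*s)
R(-347 - 1*(-123)) - 1*72935 = (117 + 2*(-347 - 1*(-123))) - 1*72935 = (117 + 2*(-347 + 123)) - 72935 = (117 + 2*(-224)) - 72935 = (117 - 448) - 72935 = -331 - 72935 = -73266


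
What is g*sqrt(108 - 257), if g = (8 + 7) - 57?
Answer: -42*I*sqrt(149) ≈ -512.68*I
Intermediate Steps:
g = -42 (g = 15 - 57 = -42)
g*sqrt(108 - 257) = -42*sqrt(108 - 257) = -42*I*sqrt(149)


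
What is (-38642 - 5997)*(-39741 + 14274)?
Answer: 1136821413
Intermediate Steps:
(-38642 - 5997)*(-39741 + 14274) = -44639*(-25467) = 1136821413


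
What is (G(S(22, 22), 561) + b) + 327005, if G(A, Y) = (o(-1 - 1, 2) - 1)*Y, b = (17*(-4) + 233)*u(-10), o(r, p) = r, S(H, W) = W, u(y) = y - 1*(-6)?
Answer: 324662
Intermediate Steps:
u(y) = 6 + y (u(y) = y + 6 = 6 + y)
b = -660 (b = (17*(-4) + 233)*(6 - 10) = (-68 + 233)*(-4) = 165*(-4) = -660)
G(A, Y) = -3*Y (G(A, Y) = ((-1 - 1) - 1)*Y = (-2 - 1)*Y = -3*Y)
(G(S(22, 22), 561) + b) + 327005 = (-3*561 - 660) + 327005 = (-1683 - 660) + 327005 = -2343 + 327005 = 324662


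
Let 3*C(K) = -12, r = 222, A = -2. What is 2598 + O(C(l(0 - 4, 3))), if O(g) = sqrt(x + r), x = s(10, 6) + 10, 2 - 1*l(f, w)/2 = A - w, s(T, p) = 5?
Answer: 2598 + sqrt(237) ≈ 2613.4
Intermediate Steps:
l(f, w) = 8 + 2*w (l(f, w) = 4 - 2*(-2 - w) = 4 + (4 + 2*w) = 8 + 2*w)
x = 15 (x = 5 + 10 = 15)
C(K) = -4 (C(K) = (1/3)*(-12) = -4)
O(g) = sqrt(237) (O(g) = sqrt(15 + 222) = sqrt(237))
2598 + O(C(l(0 - 4, 3))) = 2598 + sqrt(237)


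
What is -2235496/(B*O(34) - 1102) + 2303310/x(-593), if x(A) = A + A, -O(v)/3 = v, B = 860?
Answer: -50483325641/26335723 ≈ -1916.9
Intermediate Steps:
O(v) = -3*v
x(A) = 2*A
-2235496/(B*O(34) - 1102) + 2303310/x(-593) = -2235496/(860*(-3*34) - 1102) + 2303310/((2*(-593))) = -2235496/(860*(-102) - 1102) + 2303310/(-1186) = -2235496/(-87720 - 1102) + 2303310*(-1/1186) = -2235496/(-88822) - 1151655/593 = -2235496*(-1/88822) - 1151655/593 = 1117748/44411 - 1151655/593 = -50483325641/26335723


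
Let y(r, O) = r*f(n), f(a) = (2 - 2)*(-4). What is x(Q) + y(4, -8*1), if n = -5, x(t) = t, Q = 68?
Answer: 68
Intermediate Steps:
f(a) = 0 (f(a) = 0*(-4) = 0)
y(r, O) = 0 (y(r, O) = r*0 = 0)
x(Q) + y(4, -8*1) = 68 + 0 = 68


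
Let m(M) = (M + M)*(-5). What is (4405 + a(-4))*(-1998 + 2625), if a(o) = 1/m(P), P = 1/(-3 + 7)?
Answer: 13808421/5 ≈ 2.7617e+6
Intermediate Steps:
P = ¼ (P = 1/4 = ¼ ≈ 0.25000)
m(M) = -10*M (m(M) = (2*M)*(-5) = -10*M)
a(o) = -⅖ (a(o) = 1/(-10*¼) = 1/(-5/2) = -⅖)
(4405 + a(-4))*(-1998 + 2625) = (4405 - ⅖)*(-1998 + 2625) = (22023/5)*627 = 13808421/5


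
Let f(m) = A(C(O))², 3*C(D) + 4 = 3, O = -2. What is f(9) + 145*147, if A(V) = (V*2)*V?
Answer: 1726519/81 ≈ 21315.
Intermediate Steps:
C(D) = -⅓ (C(D) = -4/3 + (⅓)*3 = -4/3 + 1 = -⅓)
A(V) = 2*V² (A(V) = (2*V)*V = 2*V²)
f(m) = 4/81 (f(m) = (2*(-⅓)²)² = (2*(⅑))² = (2/9)² = 4/81)
f(9) + 145*147 = 4/81 + 145*147 = 4/81 + 21315 = 1726519/81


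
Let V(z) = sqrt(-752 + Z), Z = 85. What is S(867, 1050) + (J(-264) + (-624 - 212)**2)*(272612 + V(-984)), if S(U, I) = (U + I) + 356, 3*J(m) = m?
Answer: 190503448769 + 698808*I*sqrt(667) ≈ 1.905e+11 + 1.8048e+7*I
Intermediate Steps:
J(m) = m/3
S(U, I) = 356 + I + U (S(U, I) = (I + U) + 356 = 356 + I + U)
V(z) = I*sqrt(667) (V(z) = sqrt(-752 + 85) = sqrt(-667) = I*sqrt(667))
S(867, 1050) + (J(-264) + (-624 - 212)**2)*(272612 + V(-984)) = (356 + 1050 + 867) + ((1/3)*(-264) + (-624 - 212)**2)*(272612 + I*sqrt(667)) = 2273 + (-88 + (-836)**2)*(272612 + I*sqrt(667)) = 2273 + (-88 + 698896)*(272612 + I*sqrt(667)) = 2273 + 698808*(272612 + I*sqrt(667)) = 2273 + (190503446496 + 698808*I*sqrt(667)) = 190503448769 + 698808*I*sqrt(667)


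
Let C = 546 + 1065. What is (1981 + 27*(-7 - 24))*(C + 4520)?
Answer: 7013864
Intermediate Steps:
C = 1611
(1981 + 27*(-7 - 24))*(C + 4520) = (1981 + 27*(-7 - 24))*(1611 + 4520) = (1981 + 27*(-31))*6131 = (1981 - 837)*6131 = 1144*6131 = 7013864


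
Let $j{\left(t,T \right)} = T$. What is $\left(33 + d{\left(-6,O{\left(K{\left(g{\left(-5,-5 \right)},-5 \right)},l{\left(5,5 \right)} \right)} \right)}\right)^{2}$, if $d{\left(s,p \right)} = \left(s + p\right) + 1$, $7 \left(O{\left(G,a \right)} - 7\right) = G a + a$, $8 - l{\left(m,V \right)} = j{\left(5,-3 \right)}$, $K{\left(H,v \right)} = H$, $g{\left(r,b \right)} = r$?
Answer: $\frac{40401}{49} \approx 824.51$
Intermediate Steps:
$l{\left(m,V \right)} = 11$ ($l{\left(m,V \right)} = 8 - -3 = 8 + 3 = 11$)
$O{\left(G,a \right)} = 7 + \frac{a}{7} + \frac{G a}{7}$ ($O{\left(G,a \right)} = 7 + \frac{G a + a}{7} = 7 + \frac{a + G a}{7} = 7 + \left(\frac{a}{7} + \frac{G a}{7}\right) = 7 + \frac{a}{7} + \frac{G a}{7}$)
$d{\left(s,p \right)} = 1 + p + s$ ($d{\left(s,p \right)} = \left(p + s\right) + 1 = 1 + p + s$)
$\left(33 + d{\left(-6,O{\left(K{\left(g{\left(-5,-5 \right)},-5 \right)},l{\left(5,5 \right)} \right)} \right)}\right)^{2} = \left(33 + \left(1 + \left(7 + \frac{1}{7} \cdot 11 + \frac{1}{7} \left(-5\right) 11\right) - 6\right)\right)^{2} = \left(33 + \left(1 + \left(7 + \frac{11}{7} - \frac{55}{7}\right) - 6\right)\right)^{2} = \left(33 + \left(1 + \frac{5}{7} - 6\right)\right)^{2} = \left(33 - \frac{30}{7}\right)^{2} = \left(\frac{201}{7}\right)^{2} = \frac{40401}{49}$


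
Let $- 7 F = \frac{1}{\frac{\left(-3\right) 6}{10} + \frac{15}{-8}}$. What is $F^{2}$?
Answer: $\frac{1600}{1058841} \approx 0.0015111$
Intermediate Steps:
$F = \frac{40}{1029}$ ($F = - \frac{1}{7 \left(\frac{\left(-3\right) 6}{10} + \frac{15}{-8}\right)} = - \frac{1}{7 \left(\left(-18\right) \frac{1}{10} + 15 \left(- \frac{1}{8}\right)\right)} = - \frac{1}{7 \left(- \frac{9}{5} - \frac{15}{8}\right)} = - \frac{1}{7 \left(- \frac{147}{40}\right)} = \left(- \frac{1}{7}\right) \left(- \frac{40}{147}\right) = \frac{40}{1029} \approx 0.038873$)
$F^{2} = \left(\frac{40}{1029}\right)^{2} = \frac{1600}{1058841}$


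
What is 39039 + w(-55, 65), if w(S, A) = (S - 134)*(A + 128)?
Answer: 2562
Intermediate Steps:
w(S, A) = (-134 + S)*(128 + A)
39039 + w(-55, 65) = 39039 + (-17152 - 134*65 + 128*(-55) + 65*(-55)) = 39039 + (-17152 - 8710 - 7040 - 3575) = 39039 - 36477 = 2562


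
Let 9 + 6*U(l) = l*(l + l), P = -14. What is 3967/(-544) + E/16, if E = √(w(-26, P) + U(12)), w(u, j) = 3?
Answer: -3967/544 + 3*√22/32 ≈ -6.8526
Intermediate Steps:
U(l) = -3/2 + l²/3 (U(l) = -3/2 + (l*(l + l))/6 = -3/2 + (l*(2*l))/6 = -3/2 + (2*l²)/6 = -3/2 + l²/3)
E = 3*√22/2 (E = √(3 + (-3/2 + (⅓)*12²)) = √(3 + (-3/2 + (⅓)*144)) = √(3 + (-3/2 + 48)) = √(3 + 93/2) = √(99/2) = 3*√22/2 ≈ 7.0356)
3967/(-544) + E/16 = 3967/(-544) + (3*√22/2)/16 = 3967*(-1/544) + (3*√22/2)*(1/16) = -3967/544 + 3*√22/32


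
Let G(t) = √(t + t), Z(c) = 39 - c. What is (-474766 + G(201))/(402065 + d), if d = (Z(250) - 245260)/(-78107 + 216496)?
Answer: -32851195987/27820563907 + 138389*√402/55641127814 ≈ -1.1808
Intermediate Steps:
G(t) = √2*√t (G(t) = √(2*t) = √2*√t)
d = -245471/138389 (d = ((39 - 1*250) - 245260)/(-78107 + 216496) = ((39 - 250) - 245260)/138389 = (-211 - 245260)*(1/138389) = -245471*1/138389 = -245471/138389 ≈ -1.7738)
(-474766 + G(201))/(402065 + d) = (-474766 + √2*√201)/(402065 - 245471/138389) = (-474766 + √402)/(55641127814/138389) = (-474766 + √402)*(138389/55641127814) = -32851195987/27820563907 + 138389*√402/55641127814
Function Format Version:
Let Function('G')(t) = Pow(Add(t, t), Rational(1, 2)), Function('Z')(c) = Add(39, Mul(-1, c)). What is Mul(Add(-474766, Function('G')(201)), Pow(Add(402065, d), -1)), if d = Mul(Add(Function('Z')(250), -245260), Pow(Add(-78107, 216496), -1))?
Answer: Add(Rational(-32851195987, 27820563907), Mul(Rational(138389, 55641127814), Pow(402, Rational(1, 2)))) ≈ -1.1808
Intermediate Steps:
Function('G')(t) = Mul(Pow(2, Rational(1, 2)), Pow(t, Rational(1, 2))) (Function('G')(t) = Pow(Mul(2, t), Rational(1, 2)) = Mul(Pow(2, Rational(1, 2)), Pow(t, Rational(1, 2))))
d = Rational(-245471, 138389) (d = Mul(Add(Add(39, Mul(-1, 250)), -245260), Pow(Add(-78107, 216496), -1)) = Mul(Add(Add(39, -250), -245260), Pow(138389, -1)) = Mul(Add(-211, -245260), Rational(1, 138389)) = Mul(-245471, Rational(1, 138389)) = Rational(-245471, 138389) ≈ -1.7738)
Mul(Add(-474766, Function('G')(201)), Pow(Add(402065, d), -1)) = Mul(Add(-474766, Mul(Pow(2, Rational(1, 2)), Pow(201, Rational(1, 2)))), Pow(Add(402065, Rational(-245471, 138389)), -1)) = Mul(Add(-474766, Pow(402, Rational(1, 2))), Pow(Rational(55641127814, 138389), -1)) = Mul(Add(-474766, Pow(402, Rational(1, 2))), Rational(138389, 55641127814)) = Add(Rational(-32851195987, 27820563907), Mul(Rational(138389, 55641127814), Pow(402, Rational(1, 2))))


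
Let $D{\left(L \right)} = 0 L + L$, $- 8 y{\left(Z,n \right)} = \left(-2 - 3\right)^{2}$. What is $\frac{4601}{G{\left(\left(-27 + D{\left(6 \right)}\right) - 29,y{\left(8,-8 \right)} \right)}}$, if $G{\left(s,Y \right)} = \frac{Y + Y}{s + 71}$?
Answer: $- \frac{386484}{25} \approx -15459.0$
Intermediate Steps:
$y{\left(Z,n \right)} = - \frac{25}{8}$ ($y{\left(Z,n \right)} = - \frac{\left(-2 - 3\right)^{2}}{8} = - \frac{\left(-5\right)^{2}}{8} = \left(- \frac{1}{8}\right) 25 = - \frac{25}{8}$)
$D{\left(L \right)} = L$ ($D{\left(L \right)} = 0 + L = L$)
$G{\left(s,Y \right)} = \frac{2 Y}{71 + s}$
$\frac{4601}{G{\left(\left(-27 + D{\left(6 \right)}\right) - 29,y{\left(8,-8 \right)} \right)}} = \frac{4601}{2 \left(- \frac{25}{8}\right) \frac{1}{71 + \left(\left(-27 + 6\right) - 29\right)}} = \frac{4601}{2 \left(- \frac{25}{8}\right) \frac{1}{71 - 50}} = \frac{4601}{2 \left(- \frac{25}{8}\right) \frac{1}{21}} = \frac{4601}{- \frac{25}{84}} = 4601 \left(- \frac{84}{25}\right) = - \frac{386484}{25}$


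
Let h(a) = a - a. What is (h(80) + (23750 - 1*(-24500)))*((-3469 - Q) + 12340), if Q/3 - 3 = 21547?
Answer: -2691336750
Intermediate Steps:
Q = 64650 (Q = 9 + 3*21547 = 9 + 64641 = 64650)
h(a) = 0
(h(80) + (23750 - 1*(-24500)))*((-3469 - Q) + 12340) = (0 + (23750 - 1*(-24500)))*((-3469 - 1*64650) + 12340) = (0 + (23750 + 24500))*((-3469 - 64650) + 12340) = (0 + 48250)*(-68119 + 12340) = 48250*(-55779) = -2691336750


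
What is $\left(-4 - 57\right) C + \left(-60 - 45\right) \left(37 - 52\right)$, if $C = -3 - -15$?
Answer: $843$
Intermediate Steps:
$C = 12$ ($C = -3 + 15 = 12$)
$\left(-4 - 57\right) C + \left(-60 - 45\right) \left(37 - 52\right) = \left(-4 - 57\right) 12 + \left(-60 - 45\right) \left(37 - 52\right) = \left(-61\right) 12 - -1575 = -732 + 1575 = 843$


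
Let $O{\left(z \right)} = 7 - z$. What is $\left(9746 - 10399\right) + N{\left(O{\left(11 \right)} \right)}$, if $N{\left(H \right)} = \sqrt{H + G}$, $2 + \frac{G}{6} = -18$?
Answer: $-653 + 2 i \sqrt{31} \approx -653.0 + 11.136 i$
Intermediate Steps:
$G = -120$ ($G = -12 + 6 \left(-18\right) = -12 - 108 = -120$)
$N{\left(H \right)} = \sqrt{-120 + H}$ ($N{\left(H \right)} = \sqrt{H - 120} = \sqrt{-120 + H}$)
$\left(9746 - 10399\right) + N{\left(O{\left(11 \right)} \right)} = \left(9746 - 10399\right) + \sqrt{-120 + \left(7 - 11\right)} = -653 + \sqrt{-120 - 4} = -653 + \sqrt{-124} = -653 + 2 i \sqrt{31}$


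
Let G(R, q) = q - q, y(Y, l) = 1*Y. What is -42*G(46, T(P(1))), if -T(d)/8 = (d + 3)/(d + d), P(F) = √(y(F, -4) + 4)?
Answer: 0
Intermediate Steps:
y(Y, l) = Y
P(F) = √(4 + F) (P(F) = √(F + 4) = √(4 + F))
T(d) = -4*(3 + d)/d (T(d) = -8*(d + 3)/(d + d) = -8*(3 + d)/(2*d) = -8*(3 + d)*1/(2*d) = -4*(3 + d)/d)
G(R, q) = 0
-42*G(46, T(P(1))) = -42*0 = 0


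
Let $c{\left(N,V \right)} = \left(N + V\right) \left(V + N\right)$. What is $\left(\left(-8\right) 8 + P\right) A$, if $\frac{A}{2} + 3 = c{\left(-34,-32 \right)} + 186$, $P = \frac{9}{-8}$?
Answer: $- \frac{2364819}{4} \approx -5.9121 \cdot 10^{5}$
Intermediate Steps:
$c{\left(N,V \right)} = \left(N + V\right)^{2}$ ($c{\left(N,V \right)} = \left(N + V\right) \left(N + V\right) = \left(N + V\right)^{2}$)
$P = - \frac{9}{8}$ ($P = 9 \left(- \frac{1}{8}\right) = - \frac{9}{8} \approx -1.125$)
$A = 9078$ ($A = -6 + 2 \left(\left(-34 - 32\right)^{2} + 186\right) = -6 + 2 \left(\left(-66\right)^{2} + 186\right) = -6 + 2 \left(4356 + 186\right) = -6 + 2 \cdot 4542 = -6 + 9084 = 9078$)
$\left(\left(-8\right) 8 + P\right) A = \left(\left(-8\right) 8 - \frac{9}{8}\right) 9078 = \left(-64 - \frac{9}{8}\right) 9078 = \left(- \frac{521}{8}\right) 9078 = - \frac{2364819}{4}$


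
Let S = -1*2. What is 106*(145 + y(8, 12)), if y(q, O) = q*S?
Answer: 13674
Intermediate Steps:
S = -2
y(q, O) = -2*q (y(q, O) = q*(-2) = -2*q)
106*(145 + y(8, 12)) = 106*(145 - 2*8) = 106*(145 - 16) = 106*129 = 13674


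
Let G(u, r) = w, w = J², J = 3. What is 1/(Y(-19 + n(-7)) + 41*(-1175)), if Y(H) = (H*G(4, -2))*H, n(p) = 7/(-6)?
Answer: -4/178059 ≈ -2.2464e-5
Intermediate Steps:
w = 9 (w = 3² = 9)
G(u, r) = 9
n(p) = -7/6 (n(p) = 7*(-⅙) = -7/6)
Y(H) = 9*H² (Y(H) = (H*9)*H = (9*H)*H = 9*H²)
1/(Y(-19 + n(-7)) + 41*(-1175)) = 1/(9*(-19 - 7/6)² + 41*(-1175)) = 1/(9*(-121/6)² - 48175) = 1/(9*(14641/36) - 48175) = 1/(14641/4 - 48175) = 1/(-178059/4) = -4/178059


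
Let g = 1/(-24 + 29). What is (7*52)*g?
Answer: 364/5 ≈ 72.800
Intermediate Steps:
g = ⅕ (g = 1/5 = ⅕ ≈ 0.20000)
(7*52)*g = (7*52)*(⅕) = 364*(⅕) = 364/5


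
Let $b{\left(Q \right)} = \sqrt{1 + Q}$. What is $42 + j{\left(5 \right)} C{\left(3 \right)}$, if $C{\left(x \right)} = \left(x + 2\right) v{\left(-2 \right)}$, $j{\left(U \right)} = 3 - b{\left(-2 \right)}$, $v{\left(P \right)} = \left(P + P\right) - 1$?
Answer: $-33 + 25 i \approx -33.0 + 25.0 i$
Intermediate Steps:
$v{\left(P \right)} = -1 + 2 P$ ($v{\left(P \right)} = 2 P - 1 = -1 + 2 P$)
$j{\left(U \right)} = 3 - i$ ($j{\left(U \right)} = 3 - \sqrt{1 - 2} = 3 - \sqrt{-1} = 3 - i$)
$C{\left(x \right)} = -10 - 5 x$ ($C{\left(x \right)} = \left(x + 2\right) \left(-1 + 2 \left(-2\right)\right) = \left(2 + x\right) \left(-1 - 4\right) = \left(2 + x\right) \left(-5\right) = -10 - 5 x$)
$42 + j{\left(5 \right)} C{\left(3 \right)} = 42 + \left(3 - i\right) \left(-10 - 15\right) = 42 + \left(3 - i\right) \left(-25\right) = 42 - \left(75 - 25 i\right) = -33 + 25 i$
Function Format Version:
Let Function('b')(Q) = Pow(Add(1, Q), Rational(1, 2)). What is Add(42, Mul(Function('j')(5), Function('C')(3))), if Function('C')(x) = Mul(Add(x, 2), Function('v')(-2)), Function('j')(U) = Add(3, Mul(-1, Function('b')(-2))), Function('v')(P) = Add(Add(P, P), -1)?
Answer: Add(-33, Mul(25, I)) ≈ Add(-33.000, Mul(25.000, I))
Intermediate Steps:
Function('v')(P) = Add(-1, Mul(2, P)) (Function('v')(P) = Add(Mul(2, P), -1) = Add(-1, Mul(2, P)))
Function('j')(U) = Add(3, Mul(-1, I)) (Function('j')(U) = Add(3, Mul(-1, Pow(Add(1, -2), Rational(1, 2)))) = Add(3, Mul(-1, Pow(-1, Rational(1, 2)))) = Add(3, Mul(-1, I)))
Function('C')(x) = Add(-10, Mul(-5, x)) (Function('C')(x) = Mul(Add(x, 2), Add(-1, Mul(2, -2))) = Mul(Add(2, x), Add(-1, -4)) = Mul(Add(2, x), -5) = Add(-10, Mul(-5, x)))
Add(42, Mul(Function('j')(5), Function('C')(3))) = Add(42, Mul(Add(3, Mul(-1, I)), Add(-10, Mul(-5, 3)))) = Add(42, Mul(Add(3, Mul(-1, I)), Add(-10, -15))) = Add(42, Mul(Add(3, Mul(-1, I)), -25)) = Add(42, Add(-75, Mul(25, I))) = Add(-33, Mul(25, I))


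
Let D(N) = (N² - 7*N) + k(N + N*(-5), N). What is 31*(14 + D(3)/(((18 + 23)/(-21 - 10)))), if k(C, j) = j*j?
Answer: 20677/41 ≈ 504.32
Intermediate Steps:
k(C, j) = j²
D(N) = -7*N + 2*N² (D(N) = (N² - 7*N) + N² = -7*N + 2*N²)
31*(14 + D(3)/(((18 + 23)/(-21 - 10)))) = 31*(14 + (3*(-7 + 2*3))/(((18 + 23)/(-21 - 10)))) = 31*(14 + (3*(-7 + 6))/((41/(-31)))) = 31*(14 + (3*(-1))/((41*(-1/31)))) = 31*(14 - 3/(-41/31)) = 31*(14 - 3*(-31/41)) = 31*(14 + 93/41) = 31*(667/41) = 20677/41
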